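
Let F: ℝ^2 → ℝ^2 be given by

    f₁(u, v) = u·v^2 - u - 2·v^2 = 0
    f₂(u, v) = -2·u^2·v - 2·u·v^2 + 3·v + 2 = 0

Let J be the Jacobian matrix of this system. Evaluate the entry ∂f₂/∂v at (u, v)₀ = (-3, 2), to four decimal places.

9.0000

∂f₂/∂v = -2·u^2 - 4·u·v + 3.
At (-3, 2) this is 9.0000.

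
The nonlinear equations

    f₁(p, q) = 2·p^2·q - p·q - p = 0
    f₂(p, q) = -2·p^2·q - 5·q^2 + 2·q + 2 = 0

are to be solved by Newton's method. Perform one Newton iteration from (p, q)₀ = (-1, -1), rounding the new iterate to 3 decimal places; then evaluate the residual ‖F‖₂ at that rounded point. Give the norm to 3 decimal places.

0.583

At (-1, -1): F = (-2.000, -3.000).
Jacobian J = [[4·p·q - q - 1, 2·p^2 - p], [-4·p·q, -2·p^2 - 10·q + 2]].
At the point, J = [[4.000, 3.000], [-4.000, 10.000]] (det J = 52.000).
Solving J·Δ = −F gives Δ = (0.212, 0.385).
Then the next iterate is (p, q)₁ = (-0.788, -0.615).
Re-evaluating at (-0.788, -0.615): F = (-0.46038, -0.35736), so ‖F‖₂ = 0.583.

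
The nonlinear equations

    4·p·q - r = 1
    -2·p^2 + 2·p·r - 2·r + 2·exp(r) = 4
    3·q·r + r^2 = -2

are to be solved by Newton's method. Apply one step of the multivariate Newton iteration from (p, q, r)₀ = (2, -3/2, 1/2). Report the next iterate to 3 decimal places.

(1.297, -0.274, 1.026)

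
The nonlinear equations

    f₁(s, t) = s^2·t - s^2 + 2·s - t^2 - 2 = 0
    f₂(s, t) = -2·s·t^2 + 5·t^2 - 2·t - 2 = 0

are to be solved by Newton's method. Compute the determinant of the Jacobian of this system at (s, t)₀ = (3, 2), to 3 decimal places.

J = [[2·s·t - 2·s + 2, s^2 - 2·t], [-2·t^2, -4·s·t + 10·t - 2]].
At the point, J = [[8.000, 5.000], [-8.000, -6.000]].
det J = -8.000.

-8.000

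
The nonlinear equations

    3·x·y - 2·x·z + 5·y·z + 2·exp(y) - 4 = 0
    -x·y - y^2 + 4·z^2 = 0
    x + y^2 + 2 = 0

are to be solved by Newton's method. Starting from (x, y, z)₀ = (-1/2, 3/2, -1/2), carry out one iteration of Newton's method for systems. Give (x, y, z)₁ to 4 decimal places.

(0.3904, -0.0468, 0.0078)

At (-1/2, 3/2, -1/2): F = (-1.536622, -0.5000, 3.7500).
Jacobian J = [[3·y - 2·z, 3·x + 5·z + 2·exp(y), -2·x + 5·y], [-y, -x - 2·y, 8·z], [1, 2·y, 0]].
At the point, J = [[5.5000, 4.963378, 8.5000], [-1.5000, -2.5000, -4.0000], [1.0000, 3.0000, 0.0000]] (det J = 29.146487).
Solving J·Δ = −F gives Δ = (0.8904, -1.5468, 0.5078).
Then the next iterate is (x, y, z)₁ = (0.3904, -0.0468, 0.0078).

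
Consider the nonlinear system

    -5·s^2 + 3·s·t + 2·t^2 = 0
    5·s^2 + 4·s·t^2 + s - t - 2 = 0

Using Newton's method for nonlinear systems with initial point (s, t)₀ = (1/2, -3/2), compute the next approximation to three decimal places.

(0.359, -0.980)

At (1/2, -3/2): F = (1.000, 5.750).
Jacobian J = [[-10·s + 3·t, 3·s + 4·t], [10·s + 4·t^2 + 1, 8·s·t - 1]].
At the point, J = [[-9.500, -4.500], [15.000, -7.000]] (det J = 134.000).
Solving J·Δ = −F gives Δ = (-0.141, 0.520).
Then the next iterate is (s, t)₁ = (0.359, -0.980).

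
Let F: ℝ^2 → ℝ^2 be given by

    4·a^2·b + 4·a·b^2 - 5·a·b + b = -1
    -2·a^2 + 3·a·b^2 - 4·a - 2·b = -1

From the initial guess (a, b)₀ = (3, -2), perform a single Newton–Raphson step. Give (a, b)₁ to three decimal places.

(2.869, -1.697)

At (3, -2): F = (5.000, 11.000).
Jacobian J = [[8·a·b + 4·b^2 - 5·b, 4·a^2 + 8·a·b - 5·a + 1], [-4·a + 3·b^2 - 4, 6·a·b - 2]].
At the point, J = [[-22.000, -26.000], [-4.000, -38.000]] (det J = 732.000).
Solving J·Δ = −F gives Δ = (-0.131, 0.303).
Then the next iterate is (a, b)₁ = (2.869, -1.697).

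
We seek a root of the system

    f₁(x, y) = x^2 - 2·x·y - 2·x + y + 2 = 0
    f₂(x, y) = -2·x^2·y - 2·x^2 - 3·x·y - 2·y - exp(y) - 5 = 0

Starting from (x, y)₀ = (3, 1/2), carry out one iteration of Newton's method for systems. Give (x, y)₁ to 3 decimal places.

At (3, 1/2): F = (2.500, -39.14872).
Jacobian J = [[2·x - 2·y - 2, -2·x + 1], [-4·x·y - 4·x - 3·y, -2·x^2 - 3·x - exp(y) - 2]].
At the point, J = [[3.000, -5.000], [-19.500, -30.64872]] (det J = -189.44616).
Solving J·Δ = −F gives Δ = (-1.438, -0.363).
Then the next iterate is (x, y)₁ = (1.562, 0.137).

(1.562, 0.137)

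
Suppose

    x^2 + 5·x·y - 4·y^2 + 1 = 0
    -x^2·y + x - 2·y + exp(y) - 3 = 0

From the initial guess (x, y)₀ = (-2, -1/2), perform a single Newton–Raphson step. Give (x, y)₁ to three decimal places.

(-0.042, -1.121)

At (-2, -1/2): F = (9.000, -1.39347).
Jacobian J = [[2·x + 5·y, 5·x - 8·y], [-2·x·y + 1, -x^2 + exp(y) - 2]].
At the point, J = [[-6.500, -6.000], [-1.000, -5.39347]] (det J = 29.05755).
Solving J·Δ = −F gives Δ = (1.958, -0.621).
Then the next iterate is (x, y)₁ = (-0.042, -1.121).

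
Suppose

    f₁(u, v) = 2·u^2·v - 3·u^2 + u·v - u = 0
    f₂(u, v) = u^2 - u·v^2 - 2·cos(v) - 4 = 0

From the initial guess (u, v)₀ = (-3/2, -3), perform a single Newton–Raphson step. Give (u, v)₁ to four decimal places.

(-0.9868, -2.1842)

At (-3/2, -3): F = (-14.2500, 13.729985).
Jacobian J = [[4·u·v - 6·u + v - 1, 2·u^2 + u], [2·u - v^2, -2·u·v + 2·sin(v)]].
At the point, J = [[23.0000, 3.0000], [-12.0000, -9.282240]] (det J = -177.491520).
Solving J·Δ = −F gives Δ = (0.5132, 0.8158).
Then the next iterate is (u, v)₁ = (-0.9868, -2.1842).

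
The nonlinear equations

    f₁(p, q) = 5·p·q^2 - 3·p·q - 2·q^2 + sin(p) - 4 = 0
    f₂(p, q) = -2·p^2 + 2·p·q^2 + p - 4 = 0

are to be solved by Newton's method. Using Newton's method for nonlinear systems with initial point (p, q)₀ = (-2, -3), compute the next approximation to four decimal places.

(-1.0754, -1.9569)

At (-2, -3): F = (-130.909297, -50.0000).
Jacobian J = [[5·q^2 - 3·q + cos(p), 10·p·q - 3·p - 4·q], [-4·p + 2·q^2 + 1, 4·p·q]].
At the point, J = [[53.583853, 78.0000], [27.0000, 24.0000]] (det J = -819.987524).
Solving J·Δ = −F gives Δ = (0.9246, 1.0431).
Then the next iterate is (p, q)₁ = (-1.0754, -1.9569).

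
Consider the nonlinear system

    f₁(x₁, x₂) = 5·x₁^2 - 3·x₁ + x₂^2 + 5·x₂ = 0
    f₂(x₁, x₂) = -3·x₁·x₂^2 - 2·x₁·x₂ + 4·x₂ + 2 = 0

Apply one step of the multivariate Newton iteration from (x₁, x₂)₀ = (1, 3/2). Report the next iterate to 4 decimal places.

At (1, 3/2): F = (11.7500, -1.7500).
Jacobian J = [[10·x₁ - 3, 2·x₂ + 5], [-3·x₂^2 - 2·x₂, -6·x₁·x₂ - 2·x₁ + 4]].
At the point, J = [[7.0000, 8.0000], [-9.7500, -7.0000]] (det J = 29.0000).
Solving J·Δ = −F gives Δ = (2.3534, -3.5280).
Then the next iterate is (x₁, x₂)₁ = (3.3534, -2.0280).

(3.3534, -2.0280)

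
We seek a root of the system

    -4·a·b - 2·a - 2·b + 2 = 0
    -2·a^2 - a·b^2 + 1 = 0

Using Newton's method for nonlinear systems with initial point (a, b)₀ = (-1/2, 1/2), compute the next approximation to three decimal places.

(0.250, -3.375)

At (-1/2, 1/2): F = (3.000, 0.625).
Jacobian J = [[-4·b - 2, -4·a - 2], [-4·a - b^2, -2·a·b]].
At the point, J = [[-4.000, 0.000], [1.750, 0.500]] (det J = -2.000).
Solving J·Δ = −F gives Δ = (0.750, -3.875).
Then the next iterate is (a, b)₁ = (0.250, -3.375).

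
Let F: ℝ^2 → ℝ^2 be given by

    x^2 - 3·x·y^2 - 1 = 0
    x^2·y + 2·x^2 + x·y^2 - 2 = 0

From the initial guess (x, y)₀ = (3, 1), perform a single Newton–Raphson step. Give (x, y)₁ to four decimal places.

(1.7364, 0.7339)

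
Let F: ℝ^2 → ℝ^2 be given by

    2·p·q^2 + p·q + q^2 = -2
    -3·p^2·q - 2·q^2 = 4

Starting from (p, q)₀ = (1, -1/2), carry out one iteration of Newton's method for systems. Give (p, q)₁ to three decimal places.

At (1, -1/2): F = (2.250, -3.000).
Jacobian J = [[2·q^2 + q, 4·p·q + p + 2·q], [-6·p·q, -3·p^2 - 4·q]].
At the point, J = [[0.000, -2.000], [3.000, -1.000]] (det J = 6.000).
Solving J·Δ = −F gives Δ = (1.375, 1.125).
Then the next iterate is (p, q)₁ = (2.375, 0.625).

(2.375, 0.625)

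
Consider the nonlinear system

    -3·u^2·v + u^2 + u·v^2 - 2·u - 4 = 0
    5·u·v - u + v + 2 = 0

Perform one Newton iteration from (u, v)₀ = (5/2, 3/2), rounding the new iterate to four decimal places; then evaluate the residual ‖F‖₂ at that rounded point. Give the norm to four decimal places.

At (5/2, 3/2): F = (-25.2500, 19.7500).
Jacobian J = [[-6·u·v + 2·u + v^2 - 2, -3·u^2 + 2·u·v], [5·v - 1, 5·u + 1]].
At the point, J = [[-17.2500, -11.2500], [6.5000, 13.5000]] (det J = -159.7500).
Solving J·Δ = −F gives Δ = (-0.7430, -1.1052).
Then the next iterate is (u, v)₁ = (1.7570, 0.3948).
Re-evaluating at (1.7570, 0.3948): F = (-7.809393, 4.106118), so ‖F‖₂ = 8.8231.

8.8231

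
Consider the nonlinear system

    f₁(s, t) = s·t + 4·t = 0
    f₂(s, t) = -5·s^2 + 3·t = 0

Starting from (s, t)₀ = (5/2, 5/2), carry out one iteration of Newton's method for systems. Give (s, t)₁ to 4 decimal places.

At (5/2, 5/2): F = (16.2500, -23.7500).
Jacobian J = [[t, s + 4], [-10·s, 3]].
At the point, J = [[2.5000, 6.5000], [-25.0000, 3.0000]] (det J = 170.0000).
Solving J·Δ = −F gives Δ = (-1.1949, -2.0404).
Then the next iterate is (s, t)₁ = (1.3051, 0.4596).

(1.3051, 0.4596)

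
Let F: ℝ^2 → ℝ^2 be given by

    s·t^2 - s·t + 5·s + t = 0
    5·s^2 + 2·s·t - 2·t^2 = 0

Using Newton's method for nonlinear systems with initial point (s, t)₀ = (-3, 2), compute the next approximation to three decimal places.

(-1.477, 0.958)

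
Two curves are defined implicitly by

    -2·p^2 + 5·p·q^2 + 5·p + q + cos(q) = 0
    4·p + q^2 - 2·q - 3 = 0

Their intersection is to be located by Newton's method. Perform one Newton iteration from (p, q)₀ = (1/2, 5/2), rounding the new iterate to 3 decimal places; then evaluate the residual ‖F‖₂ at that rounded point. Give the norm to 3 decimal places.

42.570

At (1/2, 5/2): F = (19.32386, 0.250).
Jacobian J = [[-4·p + 5·q^2 + 5, 10·p·q - sin(q) + 1], [4, 2·q - 2]].
At the point, J = [[34.250, 12.90153], [4.000, 3.000]] (det J = 51.14389).
Solving J·Δ = −F gives Δ = (-1.070, 1.344).
Then the next iterate is (p, q)₁ = (-0.570, 3.844).
Re-evaluating at (-0.570, 3.844): F = (-42.53165, 1.80834), so ‖F‖₂ = 42.570.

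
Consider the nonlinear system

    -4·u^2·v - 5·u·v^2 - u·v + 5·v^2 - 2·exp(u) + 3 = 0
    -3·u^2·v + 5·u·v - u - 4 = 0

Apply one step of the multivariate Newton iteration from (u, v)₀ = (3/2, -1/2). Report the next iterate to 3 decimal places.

At (3/2, -1/2): F = (-1.33838, -5.875).
Jacobian J = [[-8·u·v - 5·v^2 - v - 2·exp(u), -4·u^2 - 10·u·v - u + 10·v], [-6·u·v + 5·v - 1, -3·u^2 + 5·u]].
At the point, J = [[-3.71338, -8.000], [1.000, 0.750]] (det J = 5.21497).
Solving J·Δ = −F gives Δ = (9.205, -4.440).
Then the next iterate is (u, v)₁ = (10.705, -4.940).

(10.705, -4.940)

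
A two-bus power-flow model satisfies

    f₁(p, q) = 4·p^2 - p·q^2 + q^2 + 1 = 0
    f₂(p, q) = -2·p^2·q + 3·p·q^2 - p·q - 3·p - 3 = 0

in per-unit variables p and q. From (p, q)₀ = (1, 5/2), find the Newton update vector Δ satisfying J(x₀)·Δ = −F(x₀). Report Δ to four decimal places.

(-2.8571, 0.3363)

At (1, 5/2): F = (5.0000, 5.2500).
Jacobian J = [[8·p - q^2, -2·p·q + 2·q], [-4·p·q + 3·q^2 - q - 3, -2·p^2 + 6·p·q - p]].
At the point, J = [[1.7500, 0.0000], [3.2500, 12.0000]] (det J = 21.0000).
Solving J·Δ = −F gives Δ = (-2.8571, 0.3363).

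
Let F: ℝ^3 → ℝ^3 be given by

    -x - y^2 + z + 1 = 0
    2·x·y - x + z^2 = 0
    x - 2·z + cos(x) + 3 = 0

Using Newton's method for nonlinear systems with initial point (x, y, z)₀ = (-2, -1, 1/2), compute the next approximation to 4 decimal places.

(2.9745, -2.0332, 5.0408)

At (-2, -1, 1/2): F = (2.5000, 6.2500, -0.416147).
Jacobian J = [[-1, -2·y, 1], [2·y - 1, 2·x, 2·z], [-sin(x) + 1, 0, -2]].
At the point, J = [[-1.0000, 2.0000, 1.0000], [-3.0000, -4.0000, 1.0000], [1.909297, 0.0000, -2.0000]] (det J = -8.544215).
Solving J·Δ = −F gives Δ = (4.9745, -1.0332, 4.5408).
Then the next iterate is (x, y, z)₁ = (2.9745, -2.0332, 5.0408).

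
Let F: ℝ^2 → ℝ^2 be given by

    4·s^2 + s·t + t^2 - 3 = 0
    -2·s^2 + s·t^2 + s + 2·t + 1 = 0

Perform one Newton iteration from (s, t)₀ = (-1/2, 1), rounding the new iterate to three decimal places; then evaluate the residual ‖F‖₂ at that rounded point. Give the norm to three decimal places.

0.833

At (-1/2, 1): F = (-1.500, 1.500).
Jacobian J = [[8·s + t, s + 2·t], [-4·s + t^2 + 1, 2·s·t + 2]].
At the point, J = [[-3.000, 1.500], [4.000, 1.000]] (det J = -9.000).
Solving J·Δ = −F gives Δ = (-0.417, 0.167).
Then the next iterate is (s, t)₁ = (-0.917, 1.167).
Re-evaluating at (-0.917, 1.167): F = (0.65531, -0.51363), so ‖F‖₂ = 0.833.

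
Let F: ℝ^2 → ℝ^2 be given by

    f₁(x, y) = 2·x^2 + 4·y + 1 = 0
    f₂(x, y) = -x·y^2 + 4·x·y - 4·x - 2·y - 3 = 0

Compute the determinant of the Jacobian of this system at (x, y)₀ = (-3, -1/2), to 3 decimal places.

J = [[4·x, 4], [-y^2 + 4·y - 4, -2·x·y + 4·x - 2]].
At the point, J = [[-12.000, 4.000], [-6.250, -17.000]].
det J = 229.000.

229.000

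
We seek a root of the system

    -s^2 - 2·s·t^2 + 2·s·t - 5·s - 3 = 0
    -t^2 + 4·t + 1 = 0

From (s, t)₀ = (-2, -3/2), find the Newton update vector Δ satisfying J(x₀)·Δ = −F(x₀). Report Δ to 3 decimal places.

(0.168, 1.036)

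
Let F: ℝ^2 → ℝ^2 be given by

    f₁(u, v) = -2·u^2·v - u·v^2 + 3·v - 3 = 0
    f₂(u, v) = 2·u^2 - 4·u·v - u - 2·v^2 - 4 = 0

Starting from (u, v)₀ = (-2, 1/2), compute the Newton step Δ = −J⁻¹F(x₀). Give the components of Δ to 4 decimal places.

(-0.1429, -1.8452)

At (-2, 1/2): F = (-5.0000, 9.5000).
Jacobian J = [[-4·u·v - v^2, -2·u^2 - 2·u·v + 3], [4·u - 4·v - 1, -4·u - 4·v]].
At the point, J = [[3.7500, -3.0000], [-11.0000, 6.0000]] (det J = -10.5000).
Solving J·Δ = −F gives Δ = (-0.1429, -1.8452).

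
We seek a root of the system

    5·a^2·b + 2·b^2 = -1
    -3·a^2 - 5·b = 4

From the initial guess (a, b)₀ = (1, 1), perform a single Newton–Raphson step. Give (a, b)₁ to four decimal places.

(-16.0000, 19.0000)

At (1, 1): F = (8.0000, -12.0000).
Jacobian J = [[10·a·b, 5·a^2 + 4·b], [-6·a, -5]].
At the point, J = [[10.0000, 9.0000], [-6.0000, -5.0000]] (det J = 4.0000).
Solving J·Δ = −F gives Δ = (-17.0000, 18.0000).
Then the next iterate is (a, b)₁ = (-16.0000, 19.0000).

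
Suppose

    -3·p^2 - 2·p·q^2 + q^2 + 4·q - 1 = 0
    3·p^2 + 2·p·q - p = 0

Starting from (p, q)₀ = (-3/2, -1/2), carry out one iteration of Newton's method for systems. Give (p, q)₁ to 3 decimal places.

(-0.471, -1.025)

At (-3/2, -1/2): F = (-8.750, 9.750).
Jacobian J = [[-6·p - 2·q^2, -4·p·q + 2·q + 4], [6·p + 2·q - 1, 2·p]].
At the point, J = [[8.500, 0.000], [-11.000, -3.000]] (det J = -25.500).
Solving J·Δ = −F gives Δ = (1.029, -0.525).
Then the next iterate is (p, q)₁ = (-0.471, -1.025).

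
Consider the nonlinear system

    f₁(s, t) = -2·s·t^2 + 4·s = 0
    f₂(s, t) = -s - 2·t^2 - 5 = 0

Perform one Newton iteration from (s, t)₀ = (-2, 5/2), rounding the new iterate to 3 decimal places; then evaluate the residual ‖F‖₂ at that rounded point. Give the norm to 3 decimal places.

At (-2, 5/2): F = (17.000, -15.500).
Jacobian J = [[-2·t^2 + 4, -4·s·t], [-1, -4·t]].
At the point, J = [[-8.500, 20.000], [-1.000, -10.000]] (det J = 105.000).
Solving J·Δ = −F gives Δ = (-1.333, -1.417).
Then the next iterate is (s, t)₁ = (-3.333, 1.083).
Re-evaluating at (-3.333, 1.083): F = (-5.51352, -4.01278), so ‖F‖₂ = 6.819.

6.819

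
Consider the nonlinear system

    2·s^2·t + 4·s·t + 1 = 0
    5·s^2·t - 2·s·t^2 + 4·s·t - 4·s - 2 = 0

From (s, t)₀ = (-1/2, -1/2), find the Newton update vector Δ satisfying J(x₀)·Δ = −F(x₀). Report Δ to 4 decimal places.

At (-1/2, -1/2): F = (1.7500, 0.6250).
Jacobian J = [[4·s·t + 4·t, 2·s^2 + 4·s], [10·s·t - 2·t^2 + 4·t - 4, 5·s^2 - 4·s·t + 4·s]].
At the point, J = [[-1.0000, -1.5000], [-4.0000, -1.7500]] (det J = -4.2500).
Solving J·Δ = −F gives Δ = (-0.5000, 1.5000).

(-0.5000, 1.5000)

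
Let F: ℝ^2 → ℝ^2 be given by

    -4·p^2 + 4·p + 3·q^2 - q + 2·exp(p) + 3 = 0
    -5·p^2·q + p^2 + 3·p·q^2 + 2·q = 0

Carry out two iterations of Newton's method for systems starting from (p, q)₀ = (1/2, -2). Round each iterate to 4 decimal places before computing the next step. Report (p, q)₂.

At (1/2, -2): F = (21.297443, 4.7500).
Jacobian J = [[-8·p + 2·exp(p) + 4, 6·q - 1], [-10·p·q + 2·p + 3·q^2, -5·p^2 + 6·p·q + 2]].
At the point, J = [[3.297443, -13.0000], [23.0000, -5.2500]] (det J = 281.688427).
Solving J·Δ = −F gives Δ = (0.1777, 1.6833).
Then the next iterate is (p, q)₁ = (0.6777, -0.3167).
Round to (0.6777, -0.3167) and repeat: F = (8.429974, 0.757061), J = [[2.517086, -2.9002], [3.802573, -1.584152]].
Δ = (1.5849, 4.2822), so (p, q)₂ = (2.2626, 3.9655).

(2.2626, 3.9655)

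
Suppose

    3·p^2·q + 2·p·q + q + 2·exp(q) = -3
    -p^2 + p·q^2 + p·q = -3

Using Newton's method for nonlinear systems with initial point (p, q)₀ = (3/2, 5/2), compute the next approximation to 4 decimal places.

At (3/2, 5/2): F = (54.239988, 13.8750).
Jacobian J = [[6·p·q + 2·q, 3·p^2 + 2·p + 2·exp(q) + 1], [-2·p + q^2 + q, 2·p·q + p]].
At the point, J = [[27.5000, 35.114988], [5.7500, 9.0000]] (det J = 45.588819).
Solving J·Δ = −F gives Δ = (-0.0206, -1.5285).
Then the next iterate is (p, q)₁ = (1.4794, 0.9715).

(1.4794, 0.9715)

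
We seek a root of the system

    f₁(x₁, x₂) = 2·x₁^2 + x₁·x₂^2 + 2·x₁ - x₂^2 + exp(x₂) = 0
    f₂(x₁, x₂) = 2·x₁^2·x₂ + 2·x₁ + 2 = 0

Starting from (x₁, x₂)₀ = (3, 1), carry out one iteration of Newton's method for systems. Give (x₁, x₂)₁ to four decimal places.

At (3, 1): F = (28.718282, 26.0000).
Jacobian J = [[4·x₁ + x₂^2 + 2, 2·x₁·x₂ - 2·x₂ + exp(x₂)], [4·x₁·x₂ + 2, 2·x₁^2]].
At the point, J = [[15.0000, 6.718282], [14.0000, 18.0000]] (det J = 175.944054).
Solving J·Δ = −F gives Δ = (-1.9452, 0.0685).
Then the next iterate is (x₁, x₂)₁ = (1.0548, 1.0685).

(1.0548, 1.0685)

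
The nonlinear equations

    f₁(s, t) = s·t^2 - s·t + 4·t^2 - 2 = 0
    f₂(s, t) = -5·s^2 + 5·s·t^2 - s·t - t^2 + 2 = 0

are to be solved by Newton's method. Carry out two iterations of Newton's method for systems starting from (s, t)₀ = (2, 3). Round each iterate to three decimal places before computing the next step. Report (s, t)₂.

(1.399, 1.035)

At (2, 3): F = (46.000, 57.000).
Jacobian J = [[t^2 - t, 2·s·t - s + 8·t], [-10·s + 5·t^2 - t, 10·s·t - s - 2·t]].
At the point, J = [[6.000, 34.000], [22.000, 52.000]] (det J = -436.000).
Solving J·Δ = −F gives Δ = (1.041, -1.537).
Then the next iterate is (s, t)₁ = (3.041, 1.463).
Round to (3.041, 1.463) and repeat: F = (8.62136, -18.28345), J = [[0.67737, 17.56097], [-21.17115, 38.52283]].
Δ = (-1.642, -0.428), so (s, t)₂ = (1.399, 1.035).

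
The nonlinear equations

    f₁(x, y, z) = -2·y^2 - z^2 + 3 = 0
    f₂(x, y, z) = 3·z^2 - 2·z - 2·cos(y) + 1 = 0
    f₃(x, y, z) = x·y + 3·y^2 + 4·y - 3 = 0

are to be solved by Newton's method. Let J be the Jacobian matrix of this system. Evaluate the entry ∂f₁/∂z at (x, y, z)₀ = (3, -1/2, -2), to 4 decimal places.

4.0000

∂f₁/∂z = -2·z.
At (3, -1/2, -2) this is 4.0000.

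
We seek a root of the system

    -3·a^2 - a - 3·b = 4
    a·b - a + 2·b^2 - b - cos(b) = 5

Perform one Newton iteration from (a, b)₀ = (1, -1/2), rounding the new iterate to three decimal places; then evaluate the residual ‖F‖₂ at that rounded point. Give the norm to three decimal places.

At (1, -1/2): F = (-6.500, -6.37758).
Jacobian J = [[-6·a - 1, -3], [b - 1, a + 4·b + sin(b) - 1]].
At the point, J = [[-7.000, -3.000], [-1.500, -2.47943]] (det J = 12.85598).
Solving J·Δ = −F gives Δ = (0.235, -2.714).
Then the next iterate is (a, b)₁ = (1.235, -3.214).
Re-evaluating at (1.235, -3.214): F = (-0.16868, 14.66668), so ‖F‖₂ = 14.668.

14.668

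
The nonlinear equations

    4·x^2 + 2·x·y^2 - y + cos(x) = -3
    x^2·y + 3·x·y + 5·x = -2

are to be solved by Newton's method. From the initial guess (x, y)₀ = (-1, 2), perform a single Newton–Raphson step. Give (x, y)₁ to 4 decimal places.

At (-1, 2): F = (-2.459698, -7.0000).
Jacobian J = [[8·x + 2·y^2 - sin(x), 4·x·y - 1], [2·x·y + 3·y + 5, x^2 + 3·x]].
At the point, J = [[0.841471, -9.0000], [7.0000, -2.0000]] (det J = 61.317058).
Solving J·Δ = −F gives Δ = (0.9472, -0.1847).
Then the next iterate is (x, y)₁ = (-0.0528, 1.8153).

(-0.0528, 1.8153)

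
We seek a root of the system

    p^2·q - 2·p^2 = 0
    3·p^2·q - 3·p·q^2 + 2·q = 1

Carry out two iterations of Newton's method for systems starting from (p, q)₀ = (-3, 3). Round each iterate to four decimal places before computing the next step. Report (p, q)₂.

At (-3, 3): F = (9.0000, 167.0000).
Jacobian J = [[2·p·q - 4·p, p^2], [6·p·q - 3·q^2, 3·p^2 - 6·p·q + 2]].
At the point, J = [[-6.0000, 9.0000], [-81.0000, 83.0000]] (det J = 231.0000).
Solving J·Δ = −F gives Δ = (3.2727, 1.1818).
Then the next iterate is (p, q)₁ = (0.2727, 4.1818).
Round to (0.2727, 4.1818) and repeat: F = (0.162250, -6.009942), J = [[1.189954, 0.074365], [-45.620093, -4.619165]].
Δ = (-0.1438, 0.1190), so (p, q)₂ = (0.1289, 4.3008).

(0.1289, 4.3008)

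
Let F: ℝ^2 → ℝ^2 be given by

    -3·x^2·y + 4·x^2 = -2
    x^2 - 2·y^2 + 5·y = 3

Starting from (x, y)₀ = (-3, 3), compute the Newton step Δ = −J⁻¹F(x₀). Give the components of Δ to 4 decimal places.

(1.0269, -0.4516)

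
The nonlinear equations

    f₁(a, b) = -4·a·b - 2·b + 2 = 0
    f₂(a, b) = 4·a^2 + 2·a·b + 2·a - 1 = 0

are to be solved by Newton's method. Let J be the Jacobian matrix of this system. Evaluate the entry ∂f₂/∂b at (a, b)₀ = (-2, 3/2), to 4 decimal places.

-4.0000

∂f₂/∂b = 2·a.
At (-2, 3/2) this is -4.0000.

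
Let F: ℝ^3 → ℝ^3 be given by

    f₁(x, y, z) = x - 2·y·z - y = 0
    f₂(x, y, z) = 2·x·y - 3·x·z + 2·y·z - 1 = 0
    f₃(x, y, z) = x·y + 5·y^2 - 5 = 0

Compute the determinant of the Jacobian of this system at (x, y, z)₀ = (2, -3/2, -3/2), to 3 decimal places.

-144.000

J = [[1, -2·z - 1, -2·y], [2·y - 3·z, 2·x + 2·z, -3·x + 2·y], [y, x + 10·y, 0]].
At the point, J = [[1.000, 2.000, 3.000], [1.500, 1.000, -9.000], [-1.500, -13.000, 0.000]].
det J = -144.000.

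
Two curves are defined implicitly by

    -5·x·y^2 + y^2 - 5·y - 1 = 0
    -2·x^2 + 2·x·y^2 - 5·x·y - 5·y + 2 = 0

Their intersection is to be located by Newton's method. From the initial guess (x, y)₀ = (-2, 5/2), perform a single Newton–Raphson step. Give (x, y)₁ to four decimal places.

(-3.4000, 0.5200)

At (-2, 5/2): F = (55.2500, -18.5000).
Jacobian J = [[-5·y^2, -10·x·y + 2·y - 5], [-4·x + 2·y^2 - 5·y, 4·x·y - 5·x - 5]].
At the point, J = [[-31.2500, 50.0000], [8.0000, -15.0000]] (det J = 68.7500).
Solving J·Δ = −F gives Δ = (-1.4000, -1.9800).
Then the next iterate is (x, y)₁ = (-3.4000, 0.5200).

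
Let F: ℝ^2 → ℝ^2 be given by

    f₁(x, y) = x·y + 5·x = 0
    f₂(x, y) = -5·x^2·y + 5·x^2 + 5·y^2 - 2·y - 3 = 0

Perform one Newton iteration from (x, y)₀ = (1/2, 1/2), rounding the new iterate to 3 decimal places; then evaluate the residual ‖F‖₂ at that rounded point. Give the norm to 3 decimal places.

At (1/2, 1/2): F = (2.750, -2.125).
Jacobian J = [[y + 5, x], [-10·x·y + 10·x, -5·x^2 + 10·y - 2]].
At the point, J = [[5.500, 0.500], [2.500, 1.750]] (det J = 8.375).
Solving J·Δ = −F gives Δ = (-0.701, 2.216).
Then the next iterate is (x, y)₁ = (-0.201, 2.716).
Re-evaluating at (-0.201, 2.716): F = (-1.55092, 28.10464), so ‖F‖₂ = 28.147.

28.147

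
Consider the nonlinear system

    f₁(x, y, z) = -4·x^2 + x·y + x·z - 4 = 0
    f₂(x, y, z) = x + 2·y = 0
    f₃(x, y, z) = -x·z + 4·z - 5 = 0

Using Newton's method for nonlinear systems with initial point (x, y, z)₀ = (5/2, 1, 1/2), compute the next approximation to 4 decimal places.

(1.2423, -0.6211, 2.9141)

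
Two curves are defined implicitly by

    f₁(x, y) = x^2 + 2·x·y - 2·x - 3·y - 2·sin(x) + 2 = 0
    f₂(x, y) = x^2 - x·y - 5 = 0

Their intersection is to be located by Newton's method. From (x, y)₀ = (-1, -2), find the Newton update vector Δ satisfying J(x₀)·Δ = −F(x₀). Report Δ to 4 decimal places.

(-1.4665, 6.0000)

At (-1, -2): F = (16.682942, -6.0000).
Jacobian J = [[2·x + 2·y - 2·cos(x) - 2, 2·x - 3], [2·x - y, -x]].
At the point, J = [[-9.080605, -5.0000], [0.0000, 1.0000]] (det J = -9.080605).
Solving J·Δ = −F gives Δ = (-1.4665, 6.0000).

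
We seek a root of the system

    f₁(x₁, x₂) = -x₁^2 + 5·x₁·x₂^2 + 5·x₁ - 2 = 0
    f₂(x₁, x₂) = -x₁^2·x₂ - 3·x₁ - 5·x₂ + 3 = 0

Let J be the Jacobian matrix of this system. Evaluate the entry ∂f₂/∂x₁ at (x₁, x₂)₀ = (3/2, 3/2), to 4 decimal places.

∂f₂/∂x₁ = -2·x₁·x₂ - 3.
At (3/2, 3/2) this is -7.5000.

-7.5000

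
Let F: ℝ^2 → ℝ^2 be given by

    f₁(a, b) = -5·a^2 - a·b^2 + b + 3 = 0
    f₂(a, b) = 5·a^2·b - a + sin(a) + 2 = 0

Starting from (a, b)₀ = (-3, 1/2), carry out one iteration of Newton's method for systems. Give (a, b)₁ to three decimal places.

(-1.619, 0.414)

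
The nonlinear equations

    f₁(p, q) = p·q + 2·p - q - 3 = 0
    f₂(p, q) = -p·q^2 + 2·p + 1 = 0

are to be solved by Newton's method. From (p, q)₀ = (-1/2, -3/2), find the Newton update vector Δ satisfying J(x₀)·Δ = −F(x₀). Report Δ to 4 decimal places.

(3.8333, 0.1111)

At (-1/2, -3/2): F = (-1.7500, 1.1250).
Jacobian J = [[q + 2, p - 1], [-q^2 + 2, -2·p·q]].
At the point, J = [[0.5000, -1.5000], [-0.2500, -1.5000]] (det J = -1.1250).
Solving J·Δ = −F gives Δ = (3.8333, 0.1111).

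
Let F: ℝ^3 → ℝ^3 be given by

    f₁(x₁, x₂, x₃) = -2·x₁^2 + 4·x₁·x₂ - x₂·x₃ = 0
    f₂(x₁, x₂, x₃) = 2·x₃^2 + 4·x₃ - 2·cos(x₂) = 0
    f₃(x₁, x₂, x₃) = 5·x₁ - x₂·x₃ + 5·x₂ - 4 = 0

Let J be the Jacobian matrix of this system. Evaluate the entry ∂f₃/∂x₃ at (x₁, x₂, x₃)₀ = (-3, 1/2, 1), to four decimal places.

-0.5000

∂f₃/∂x₃ = -x₂.
At (-3, 1/2, 1) this is -0.5000.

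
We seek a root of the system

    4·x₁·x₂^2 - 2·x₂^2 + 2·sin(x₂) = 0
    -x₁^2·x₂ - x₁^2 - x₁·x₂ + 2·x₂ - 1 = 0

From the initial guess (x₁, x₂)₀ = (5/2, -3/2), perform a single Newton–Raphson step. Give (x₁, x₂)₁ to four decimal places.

(3.6371, -0.4002)

At (5/2, -3/2): F = (16.005010, 2.8750).
Jacobian J = [[4·x₂^2, 8·x₁·x₂ - 4·x₂ + 2·cos(x₂)], [-2·x₁·x₂ - 2·x₁ - x₂, -x₁^2 - x₁ + 2]].
At the point, J = [[9.0000, -23.858526], [4.0000, -6.7500]] (det J = 34.684102).
Solving J·Δ = −F gives Δ = (1.1371, 1.0998).
Then the next iterate is (x₁, x₂)₁ = (3.6371, -0.4002).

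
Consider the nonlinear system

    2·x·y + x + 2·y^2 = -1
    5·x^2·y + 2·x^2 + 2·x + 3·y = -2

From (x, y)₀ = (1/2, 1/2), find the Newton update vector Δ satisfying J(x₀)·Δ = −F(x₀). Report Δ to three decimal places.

At (1/2, 1/2): F = (2.500, 5.625).
Jacobian J = [[2·y + 1, 2·x + 4·y], [10·x·y + 4·x + 2, 5·x^2 + 3]].
At the point, J = [[2.000, 3.000], [6.500, 4.250]] (det J = -11.000).
Solving J·Δ = −F gives Δ = (-0.568, -0.455).

(-0.568, -0.455)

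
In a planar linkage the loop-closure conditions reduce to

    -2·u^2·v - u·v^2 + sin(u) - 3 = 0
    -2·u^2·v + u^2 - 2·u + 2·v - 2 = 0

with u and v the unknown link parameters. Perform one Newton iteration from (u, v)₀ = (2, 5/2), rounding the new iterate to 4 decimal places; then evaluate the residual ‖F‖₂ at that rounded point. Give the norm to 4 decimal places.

12.1742

At (2, 5/2): F = (-34.590703, -17.0000).
Jacobian J = [[-4·u·v - v^2 + cos(u), -2·u^2 - 2·u·v], [-4·u·v + 2·u - 2, -2·u^2 + 2]].
At the point, J = [[-26.666147, -18.0000], [-18.0000, -6.0000]] (det J = -164.003119).
Solving J·Δ = −F gives Δ = (-0.6003, -1.0323).
Then the next iterate is (u, v)₁ = (1.3997, 1.4677).
Re-evaluating at (1.3997, 1.4677): F = (-10.780674, -5.655758), so ‖F‖₂ = 12.1742.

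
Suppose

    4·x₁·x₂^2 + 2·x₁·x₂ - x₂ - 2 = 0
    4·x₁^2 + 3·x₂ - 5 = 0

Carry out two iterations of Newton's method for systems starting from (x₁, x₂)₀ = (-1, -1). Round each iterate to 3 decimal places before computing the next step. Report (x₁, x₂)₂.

(-2.009, -2.923)

At (-1, -1): F = (-3.000, -4.000).
Jacobian J = [[4·x₂^2 + 2·x₂, 8·x₁·x₂ + 2·x₁ - 1], [8·x₁, 3]].
At the point, J = [[2.000, 5.000], [-8.000, 3.000]] (det J = 46.000).
Solving J·Δ = −F gives Δ = (-0.239, 0.696).
Then the next iterate is (x₁, x₂)₁ = (-1.239, -0.304).
Round to (-1.239, -0.304) and repeat: F = (-1.40070, 0.22848), J = [[-0.23834, -0.46475], [-9.912, 3.000]].
Δ = (-0.770, -2.619), so (x₁, x₂)₂ = (-2.009, -2.923).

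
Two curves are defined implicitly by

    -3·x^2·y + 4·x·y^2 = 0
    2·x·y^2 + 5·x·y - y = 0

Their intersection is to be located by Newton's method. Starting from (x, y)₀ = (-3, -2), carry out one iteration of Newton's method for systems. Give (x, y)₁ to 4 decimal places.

(-4.0169, -3.2542)

At (-3, -2): F = (6.0000, 8.0000).
Jacobian J = [[-6·x·y + 4·y^2, -3·x^2 + 8·x·y], [2·y^2 + 5·y, 4·x·y + 5·x - 1]].
At the point, J = [[-20.0000, 21.0000], [-2.0000, 8.0000]] (det J = -118.0000).
Solving J·Δ = −F gives Δ = (-1.0169, -1.2542).
Then the next iterate is (x, y)₁ = (-4.0169, -3.2542).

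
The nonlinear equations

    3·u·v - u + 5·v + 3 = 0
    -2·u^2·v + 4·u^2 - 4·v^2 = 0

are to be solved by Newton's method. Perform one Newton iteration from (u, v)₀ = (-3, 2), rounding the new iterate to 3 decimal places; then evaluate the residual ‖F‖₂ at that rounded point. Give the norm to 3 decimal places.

At (-3, 2): F = (-2.000, -16.000).
Jacobian J = [[3·v - 1, 3·u + 5], [-4·u·v + 8·u, -2·u^2 - 8·v]].
At the point, J = [[5.000, -4.000], [0.000, -34.000]] (det J = -170.000).
Solving J·Δ = −F gives Δ = (0.024, -0.471).
Then the next iterate is (u, v)₁ = (-2.976, 1.529).
Re-evaluating at (-2.976, 1.529): F = (-0.02991, -1.00847), so ‖F‖₂ = 1.009.

1.009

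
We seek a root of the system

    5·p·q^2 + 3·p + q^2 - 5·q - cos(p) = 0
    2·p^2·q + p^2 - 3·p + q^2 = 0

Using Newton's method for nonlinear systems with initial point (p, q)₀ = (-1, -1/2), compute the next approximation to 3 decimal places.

At (-1, -1/2): F = (-2.04030, 3.250).
Jacobian J = [[5·q^2 + sin(p) + 3, 10·p·q + 2·q - 5], [4·p·q + 2·p - 3, 2·p^2 + 2·q]].
At the point, J = [[3.40853, -1.000], [-3.000, 1.000]] (det J = 0.40853).
Solving J·Δ = −F gives Δ = (-2.961, -12.133).
Then the next iterate is (p, q)₁ = (-3.961, -12.633).

(-3.961, -12.633)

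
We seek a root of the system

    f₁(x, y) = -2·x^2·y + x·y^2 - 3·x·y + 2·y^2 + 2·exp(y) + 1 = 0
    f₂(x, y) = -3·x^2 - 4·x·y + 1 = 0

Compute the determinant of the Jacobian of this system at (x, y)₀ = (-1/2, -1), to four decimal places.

J = [[-4·x·y + y^2 - 3·y, -2·x^2 + 2·x·y - 3·x + 4·y + 2·exp(y)], [-6·x - 4·y, -4·x]].
At the point, J = [[2.0000, -1.264241], [7.0000, 2.0000]].
det J = 12.8497.

12.8497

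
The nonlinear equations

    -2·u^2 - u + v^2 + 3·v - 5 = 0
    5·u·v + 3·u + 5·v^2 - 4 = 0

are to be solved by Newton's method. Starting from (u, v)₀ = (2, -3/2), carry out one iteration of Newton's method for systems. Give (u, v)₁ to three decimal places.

At (2, -3/2): F = (-17.250, -1.750).
Jacobian J = [[-4·u - 1, 2·v + 3], [5·v + 3, 5·u + 10·v]].
At the point, J = [[-9.000, 0.000], [-4.500, -5.000]] (det J = 45.000).
Solving J·Δ = −F gives Δ = (-1.917, 1.375).
Then the next iterate is (u, v)₁ = (0.083, -0.125).

(0.083, -0.125)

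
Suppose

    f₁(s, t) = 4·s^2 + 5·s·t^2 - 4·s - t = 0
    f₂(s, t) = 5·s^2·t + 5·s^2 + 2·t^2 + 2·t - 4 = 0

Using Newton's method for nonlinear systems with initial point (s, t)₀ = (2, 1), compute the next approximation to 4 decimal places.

At (2, 1): F = (17.0000, 40.0000).
Jacobian J = [[8·s + 5·t^2 - 4, 10·s·t - 1], [10·s·t + 10·s, 5·s^2 + 4·t + 2]].
At the point, J = [[17.0000, 19.0000], [40.0000, 26.0000]] (det J = -318.0000).
Solving J·Δ = −F gives Δ = (-1.0000, 0.0000).
Then the next iterate is (s, t)₁ = (1.0000, 1.0000).

(1.0000, 1.0000)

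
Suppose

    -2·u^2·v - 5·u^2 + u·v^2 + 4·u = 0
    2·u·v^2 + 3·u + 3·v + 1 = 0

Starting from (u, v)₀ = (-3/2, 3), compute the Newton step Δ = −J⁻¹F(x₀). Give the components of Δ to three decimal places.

(0.919, -0.147)

At (-3/2, 3): F = (-44.250, -21.500).
Jacobian J = [[-4·u·v - 10·u + v^2 + 4, -2·u^2 + 2·u·v], [2·v^2 + 3, 4·u·v + 3]].
At the point, J = [[46.000, -13.500], [21.000, -15.000]] (det J = -406.500).
Solving J·Δ = −F gives Δ = (0.919, -0.147).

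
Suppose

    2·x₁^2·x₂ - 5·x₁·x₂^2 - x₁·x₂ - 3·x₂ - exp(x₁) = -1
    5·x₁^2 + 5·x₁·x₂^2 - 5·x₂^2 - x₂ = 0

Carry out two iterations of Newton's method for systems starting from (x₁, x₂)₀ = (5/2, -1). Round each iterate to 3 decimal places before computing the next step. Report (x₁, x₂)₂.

At (5/2, -1): F = (-30.68249, 39.750).
Jacobian J = [[4·x₁·x₂ - 5·x₂^2 - x₂ - exp(x₁), 2·x₁^2 - 10·x₁·x₂ - x₁ - 3], [10·x₁ + 5·x₂^2, 10·x₁·x₂ - 10·x₂ - 1]].
At the point, J = [[-26.18249, 32.000], [30.000, -16.000]] (det J = -541.08010).
Solving J·Δ = −F gives Δ = (-1.444, -0.222).
Then the next iterate is (x₁, x₂)₁ = (1.056, -1.222).
Round to (1.056, -1.222) and repeat: F = (-7.52835, 7.21580), J = [[-14.28100, 11.07859], [18.02642, -1.68432]].
Δ = (-0.383, 0.186), so (x₁, x₂)₂ = (0.673, -1.036).

(0.673, -1.036)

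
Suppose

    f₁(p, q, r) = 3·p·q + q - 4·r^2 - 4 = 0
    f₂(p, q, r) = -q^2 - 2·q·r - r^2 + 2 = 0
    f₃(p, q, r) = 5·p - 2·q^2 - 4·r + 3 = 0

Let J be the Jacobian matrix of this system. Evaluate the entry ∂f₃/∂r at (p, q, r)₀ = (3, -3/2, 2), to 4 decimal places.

-4.0000

∂f₃/∂r = -4.
At (3, -3/2, 2) this is -4.0000.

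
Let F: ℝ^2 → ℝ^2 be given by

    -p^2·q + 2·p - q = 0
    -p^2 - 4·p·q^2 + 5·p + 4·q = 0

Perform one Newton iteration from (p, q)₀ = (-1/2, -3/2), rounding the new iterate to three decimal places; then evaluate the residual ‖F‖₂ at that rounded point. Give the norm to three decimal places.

4.954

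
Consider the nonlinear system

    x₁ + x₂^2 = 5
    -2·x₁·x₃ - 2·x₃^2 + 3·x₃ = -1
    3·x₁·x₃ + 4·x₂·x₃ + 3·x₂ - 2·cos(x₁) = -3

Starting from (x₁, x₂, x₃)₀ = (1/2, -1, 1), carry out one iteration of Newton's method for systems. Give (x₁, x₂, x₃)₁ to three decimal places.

At (1/2, -1, 1): F = (-3.500, 1.000, -4.25517).
Jacobian J = [[1, 2·x₂, 0], [-2·x₃, 0, -2·x₁ - 4·x₃ + 3], [3·x₃ + 2·sin(x₁), 4·x₃ + 3, 3·x₁ + 4·x₂]].
At the point, J = [[1.000, -2.000, 0.000], [-2.000, 0.000, -2.000], [3.95885, 7.000, -2.500]] (det J = 39.83540).
Solving J·Δ = −F gives Δ = (1.783, -0.859, -1.283).
Then the next iterate is (x₁, x₂, x₃)₁ = (2.283, -1.859, -0.283).

(2.283, -1.859, -0.283)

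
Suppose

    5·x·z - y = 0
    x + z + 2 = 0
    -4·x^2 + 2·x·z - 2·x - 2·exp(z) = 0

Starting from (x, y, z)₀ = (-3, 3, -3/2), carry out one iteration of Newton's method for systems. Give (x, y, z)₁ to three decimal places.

At (-3, 3, -3/2): F = (19.500, -2.500, -21.44626).
Jacobian J = [[5·z, -1, 5·x], [1, 0, 1], [-8·x + 2·z - 2, 0, 2·x - 2·exp(z)]].
At the point, J = [[-7.500, -1.000, -15.000], [1.000, 0.000, 1.000], [19.000, 0.000, -6.44626]] (det J = -25.44626).
Solving J·Δ = −F gives Δ = (1.476, -6.929, 1.024).
Then the next iterate is (x, y, z)₁ = (-1.524, -3.929, -0.476).

(-1.524, -3.929, -0.476)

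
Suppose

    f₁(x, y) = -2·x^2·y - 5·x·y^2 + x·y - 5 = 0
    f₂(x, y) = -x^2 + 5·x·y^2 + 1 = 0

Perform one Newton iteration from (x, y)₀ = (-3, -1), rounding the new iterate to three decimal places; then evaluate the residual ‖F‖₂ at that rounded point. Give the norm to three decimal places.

At (-3, -1): F = (31.000, -23.000).
Jacobian J = [[-4·x·y - 5·y^2 + y, -2·x^2 - 10·x·y + x], [-2·x + 5·y^2, 10·x·y]].
At the point, J = [[-18.000, -51.000], [11.000, 30.000]] (det J = 21.000).
Solving J·Δ = −F gives Δ = (11.571, -3.476).
Then the next iterate is (x, y)₁ = (8.571, -4.476).
Re-evaluating at (8.571, -4.476): F = (-244.31336, 786.11971), so ‖F‖₂ = 823.209.

823.209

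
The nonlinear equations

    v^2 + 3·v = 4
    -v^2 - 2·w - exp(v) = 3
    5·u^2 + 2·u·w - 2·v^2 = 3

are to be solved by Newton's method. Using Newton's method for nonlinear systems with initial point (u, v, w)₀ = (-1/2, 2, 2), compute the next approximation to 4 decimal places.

At (-1/2, 2, 2): F = (6.0000, -18.389056, -11.7500).
Jacobian J = [[0, 2·v + 3, 0], [0, -2·v - exp(v), -2], [10·u + 2·w, -4·v, 2·u]].
At the point, J = [[0.0000, 7.0000, 0.0000], [0.0000, -11.389056, -2.0000], [-1.0000, -8.0000, -1.0000]] (det J = 14.0000).
Solving J·Δ = −F gives Δ = (-0.5794, -0.8571, -4.3135).
Then the next iterate is (u, v, w)₁ = (-1.0794, 1.1429, -2.3135).

(-1.0794, 1.1429, -2.3135)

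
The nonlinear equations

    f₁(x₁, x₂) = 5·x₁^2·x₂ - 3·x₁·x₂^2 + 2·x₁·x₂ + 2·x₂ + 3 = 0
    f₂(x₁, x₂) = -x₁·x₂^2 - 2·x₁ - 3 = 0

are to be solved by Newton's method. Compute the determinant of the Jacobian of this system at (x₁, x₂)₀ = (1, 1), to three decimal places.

J = [[10·x₁·x₂ - 3·x₂^2 + 2·x₂, 5·x₁^2 - 6·x₁·x₂ + 2·x₁ + 2], [-x₂^2 - 2, -2·x₁·x₂]].
At the point, J = [[9.000, 3.000], [-3.000, -2.000]].
det J = -9.000.

-9.000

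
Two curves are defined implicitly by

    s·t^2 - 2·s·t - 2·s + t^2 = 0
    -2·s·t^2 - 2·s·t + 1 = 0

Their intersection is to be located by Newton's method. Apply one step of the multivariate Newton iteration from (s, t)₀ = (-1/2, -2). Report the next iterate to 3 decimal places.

(-0.500, -1.000)

At (-1/2, -2): F = (1.000, 3.000).
Jacobian J = [[t^2 - 2·t - 2, 2·s·t - 2·s + 2·t], [-2·t^2 - 2·t, -4·s·t - 2·s]].
At the point, J = [[6.000, -1.000], [-4.000, -3.000]] (det J = -22.000).
Solving J·Δ = −F gives Δ = (0.000, 1.000).
Then the next iterate is (s, t)₁ = (-0.500, -1.000).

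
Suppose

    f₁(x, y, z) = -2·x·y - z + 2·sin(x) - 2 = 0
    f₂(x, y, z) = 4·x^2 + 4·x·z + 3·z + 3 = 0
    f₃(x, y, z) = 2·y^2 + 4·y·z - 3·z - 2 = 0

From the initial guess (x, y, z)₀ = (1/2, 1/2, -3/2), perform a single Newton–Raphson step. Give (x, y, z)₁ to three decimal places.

At (1/2, 1/2, -3/2): F = (-0.04115, -3.500, 0.000).
Jacobian J = [[-2·y + 2·cos(x), -2·x, -1], [8·x + 4·z, 0, 4·x + 3], [0, 4·y + 4·z, 4·y - 3]].
At the point, J = [[0.75517, -1.000, -1.000], [-2.000, 0.000, 5.000], [0.000, -4.000, -1.000]] (det J = 9.10330).
Solving J·Δ = −F gives Δ = (1.244, -0.299, 1.198).
Then the next iterate is (x, y, z)₁ = (1.744, 0.201, -0.302).

(1.744, 0.201, -0.302)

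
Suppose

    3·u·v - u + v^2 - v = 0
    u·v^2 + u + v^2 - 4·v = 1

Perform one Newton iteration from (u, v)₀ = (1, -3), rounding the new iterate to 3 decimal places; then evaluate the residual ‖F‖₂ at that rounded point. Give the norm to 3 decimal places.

8.230

At (1, -3): F = (2.000, 30.000).
Jacobian J = [[3·v - 1, 3·u + 2·v - 1], [v^2 + 1, 2·u·v + 2·v - 4]].
At the point, J = [[-10.000, -4.000], [10.000, -16.000]] (det J = 200.000).
Solving J·Δ = −F gives Δ = (-0.440, 1.600).
Then the next iterate is (u, v)₁ = (0.560, -1.400).
Re-evaluating at (0.560, -1.400): F = (0.448, 8.21760), so ‖F‖₂ = 8.230.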